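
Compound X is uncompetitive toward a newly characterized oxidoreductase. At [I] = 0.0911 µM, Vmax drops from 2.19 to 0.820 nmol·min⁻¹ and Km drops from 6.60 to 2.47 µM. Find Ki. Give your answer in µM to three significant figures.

Uncompetitive: Vmax,app = Vmax/α (and Km,app = Km/α) with α = 1 + [I]/Ki.
α = Vmax/Vmax,app = 2.19/0.820 = 2.671.
Since α = 1 + [I]/Ki, [I]/Ki = 2.671 − 1 = 1.671 and Ki = 0.0911/1.671 = 0.0545 µM.

0.0545 µM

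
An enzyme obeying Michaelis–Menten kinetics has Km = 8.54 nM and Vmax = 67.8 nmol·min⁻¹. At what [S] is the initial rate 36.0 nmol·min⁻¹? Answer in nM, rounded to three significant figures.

The required fractional saturation is v/Vmax = 36.0/67.8 = 0.5310.
Then [S]/(Km+[S]) = 0.5310 ⇒ [S] = 8.54 × 0.5310/(1 − 0.5310) = 9.67 nM.

9.67 nM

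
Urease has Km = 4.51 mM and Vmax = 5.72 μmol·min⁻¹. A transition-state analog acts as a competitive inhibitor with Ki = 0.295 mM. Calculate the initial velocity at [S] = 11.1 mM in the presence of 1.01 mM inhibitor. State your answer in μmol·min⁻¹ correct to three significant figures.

With α = 1 + [I]/Ki = 1 + 1.01/0.295 = 4.424, the competitive rate law is v = Vmax[S] / (αKm + [S]).
v = 5.72×11.1 / (4.424×4.51 + 11.1) = 63.49/31.05 = 2.04 μmol·min⁻¹.

2.04 μmol·min⁻¹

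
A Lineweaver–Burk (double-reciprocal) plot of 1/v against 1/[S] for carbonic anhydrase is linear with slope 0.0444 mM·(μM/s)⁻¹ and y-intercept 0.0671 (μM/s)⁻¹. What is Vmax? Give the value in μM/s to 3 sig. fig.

The y-intercept of a Lineweaver–Burk plot equals 1/Vmax, so Vmax = 1/0.0671 = 14.9 μM/s.

14.9 μM/s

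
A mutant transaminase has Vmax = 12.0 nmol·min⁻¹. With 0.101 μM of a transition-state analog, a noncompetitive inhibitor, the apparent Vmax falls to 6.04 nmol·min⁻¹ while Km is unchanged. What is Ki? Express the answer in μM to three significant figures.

0.102 μM

Noncompetitive: Vmax,app = Vmax/α with α = 1 + [I]/Ki.
α = Vmax/Vmax,app = 12.0/6.04 = 1.987.
Ki = [I]/(α − 1) = 0.101/0.9868 = 0.102 μM.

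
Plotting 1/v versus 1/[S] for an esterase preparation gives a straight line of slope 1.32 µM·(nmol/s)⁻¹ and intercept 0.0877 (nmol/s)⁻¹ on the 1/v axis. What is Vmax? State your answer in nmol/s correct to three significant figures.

11.4 nmol/s

The y-intercept of a Lineweaver–Burk plot equals 1/Vmax, so Vmax = 1/0.0877 = 11.4 nmol/s.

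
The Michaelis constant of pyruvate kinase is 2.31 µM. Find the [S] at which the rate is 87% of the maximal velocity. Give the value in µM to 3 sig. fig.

15.5 µM

v/Vmax = [S]/(Km+[S]) = 0.87, so [S] = Km·0.87/(1 − 0.87) = 2.31 × 6.692.
[S] = 15.5 µM.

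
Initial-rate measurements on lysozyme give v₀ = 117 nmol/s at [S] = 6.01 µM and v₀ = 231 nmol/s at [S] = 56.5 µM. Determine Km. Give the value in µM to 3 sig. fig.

7.41 µM

In reciprocal form, 1/v = (Km/Vmax)·(1/[S]) + 1/Vmax. The two points give (1/[S], 1/v) = (0.1664, 0.008547) and (0.01770, 0.004329).
Slope = (0.008547 − 0.004329)/(0.1664 − 0.01770) = 0.02837; intercept = 0.008547 − 0.02837×0.1664 = 0.003827.
Vmax = 1/intercept = 261 nmol/s; Km = slope × Vmax = 0.02837 × 261 = 7.41 µM.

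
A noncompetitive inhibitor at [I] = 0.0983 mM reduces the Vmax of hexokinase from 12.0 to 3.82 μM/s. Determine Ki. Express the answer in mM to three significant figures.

Noncompetitive: Vmax,app = Vmax/α with α = 1 + [I]/Ki.
α = Vmax/Vmax,app = 12.0/3.82 = 3.141.
Since α = 1 + [I]/Ki, [I]/Ki = 3.141 − 1 = 2.141 and Ki = 0.0983/2.141 = 0.0459 mM.

0.0459 mM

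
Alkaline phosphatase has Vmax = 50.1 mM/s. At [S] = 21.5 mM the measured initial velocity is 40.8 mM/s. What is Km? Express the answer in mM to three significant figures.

4.90 mM

From v = Vmax[S]/(Km+[S]), Km = [S](Vmax − v)/v.
Km = 21.5 × (50.1 − 40.8) / 40.8 = 200.0/40.8 = 4.90 mM.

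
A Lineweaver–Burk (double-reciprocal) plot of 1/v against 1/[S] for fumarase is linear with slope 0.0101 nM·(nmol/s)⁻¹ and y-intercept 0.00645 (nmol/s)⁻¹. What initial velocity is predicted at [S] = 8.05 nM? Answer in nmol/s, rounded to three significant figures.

130 nmol/s

The y-intercept is 1/Vmax, so Vmax = 1/0.00645 = 155 nmol/s.
The slope is Km/Vmax, so Km = 0.0101 × 155 = 1.57 nM.
Then v = 155 × 8.05/(1.57 + 8.05) = 130 nmol/s.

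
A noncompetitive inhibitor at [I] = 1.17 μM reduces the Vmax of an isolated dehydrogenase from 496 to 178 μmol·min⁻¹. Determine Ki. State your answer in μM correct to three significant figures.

Noncompetitive: Vmax,app = Vmax/α with α = 1 + [I]/Ki.
α = Vmax/Vmax,app = 496/178 = 2.787.
Ki = [I]/(α − 1) = 1.17/1.787 = 0.655 μM.

0.655 μM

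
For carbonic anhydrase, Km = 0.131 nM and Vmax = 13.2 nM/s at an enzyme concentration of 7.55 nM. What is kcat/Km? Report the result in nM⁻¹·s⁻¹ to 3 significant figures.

13.3 nM⁻¹·s⁻¹

kcat = Vmax/[E]total = 13.2/7.55 = 1.75 s⁻¹.
kcat/Km = 1.75/0.131 = 13.3 nM⁻¹·s⁻¹.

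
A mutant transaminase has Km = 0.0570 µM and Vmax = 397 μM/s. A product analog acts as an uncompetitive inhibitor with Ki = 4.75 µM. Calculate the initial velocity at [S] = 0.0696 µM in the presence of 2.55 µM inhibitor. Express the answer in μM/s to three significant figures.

α = 1 + [I]/Ki = 1 + 2.55/4.75 = 1.537.
For an uncompetitive inhibitor, both parameters are divided by α, giving Vmax/α and Km/α: Km,app = 0.0371 µM, Vmax,app = 258 μM/s.
v = Vmax,app·[S]/(Km,app + [S]) = 258 × 0.0696/(0.0371 + 0.0696) = 169 μM/s.

169 μM/s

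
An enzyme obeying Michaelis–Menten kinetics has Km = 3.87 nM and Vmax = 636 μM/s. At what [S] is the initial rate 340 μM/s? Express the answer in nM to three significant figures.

4.45 nM

The required fractional saturation is v/Vmax = 340/636 = 0.5346.
Then [S]/(Km+[S]) = 0.5346 ⇒ [S] = 3.87 × 0.5346/(1 − 0.5346) = 4.45 nM.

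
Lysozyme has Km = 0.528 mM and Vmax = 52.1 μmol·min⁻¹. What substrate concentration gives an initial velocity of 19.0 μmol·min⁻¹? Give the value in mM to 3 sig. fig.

0.303 mM

Rearranging v = Vmax[S]/(Km+[S]) gives [S] = Km·v/(Vmax − v).
[S] = 0.528 × 19.0 / (52.1 − 19.0) = 10.03/33.10 = 0.303 mM.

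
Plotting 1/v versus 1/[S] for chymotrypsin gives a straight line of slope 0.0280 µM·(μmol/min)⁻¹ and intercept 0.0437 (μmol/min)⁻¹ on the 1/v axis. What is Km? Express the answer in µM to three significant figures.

0.641 µM

y-intercept = 1/Vmax ⇒ Vmax = 22.9 μmol/min; slope = Km/Vmax ⇒ Km = slope × Vmax.
Km = 0.0280 × 22.9 = 0.641 µM.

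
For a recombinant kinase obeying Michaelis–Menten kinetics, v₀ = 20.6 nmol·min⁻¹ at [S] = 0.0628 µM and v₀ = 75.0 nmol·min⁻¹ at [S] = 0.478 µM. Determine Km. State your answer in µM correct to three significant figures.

In reciprocal form, 1/v = (Km/Vmax)·(1/[S]) + 1/Vmax. The two points give (1/[S], 1/v) = (15.92, 0.04854) and (2.092, 0.01333).
Slope = (0.04854 − 0.01333)/(15.92 − 2.092) = 0.002546; intercept = 0.04854 − 0.002546×15.92 = 0.008008.
Vmax = 1/intercept = 125 nmol·min⁻¹; Km = slope × Vmax = 0.002546 × 125 = 0.318 µM.

0.318 µM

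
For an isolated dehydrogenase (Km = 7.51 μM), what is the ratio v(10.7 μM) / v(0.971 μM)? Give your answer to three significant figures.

Since Vmax cancels, v₂/v₁ = [S]₂(Km+[S]₁) / [S]₁(Km+[S]₂).
= 10.7×(7.51+0.971) / (0.971×(7.51+10.7)) = 90.75/17.68 = 5.13.

5.13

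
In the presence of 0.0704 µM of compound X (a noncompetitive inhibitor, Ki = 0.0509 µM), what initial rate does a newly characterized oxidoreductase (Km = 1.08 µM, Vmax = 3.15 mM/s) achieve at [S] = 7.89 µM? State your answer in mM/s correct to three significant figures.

α = 1 + [I]/Ki = 1 + 0.0704/0.0509 = 2.383.
For a noncompetitive inhibitor, Vmax is reduced to Vmax/α while Km is unchanged: Km,app = 1.08 µM, Vmax,app = 1.32 mM/s.
v = Vmax,app·[S]/(Km,app + [S]) = 1.32 × 7.89/(1.08 + 7.89) = 1.16 mM/s.

1.16 mM/s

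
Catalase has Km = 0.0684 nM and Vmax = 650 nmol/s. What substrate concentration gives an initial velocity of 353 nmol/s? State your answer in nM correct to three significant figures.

Rearranging v = Vmax[S]/(Km+[S]) gives [S] = Km·v/(Vmax − v).
[S] = 0.0684 × 353 / (650 − 353) = 24.15/297.0 = 0.0813 nM.

0.0813 nM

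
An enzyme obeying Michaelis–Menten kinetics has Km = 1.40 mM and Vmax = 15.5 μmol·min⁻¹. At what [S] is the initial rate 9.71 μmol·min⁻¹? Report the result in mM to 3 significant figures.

Rearranging v = Vmax[S]/(Km+[S]) gives [S] = Km·v/(Vmax − v).
[S] = 1.40 × 9.71 / (15.5 − 9.71) = 13.59/5.790 = 2.35 mM.

2.35 mM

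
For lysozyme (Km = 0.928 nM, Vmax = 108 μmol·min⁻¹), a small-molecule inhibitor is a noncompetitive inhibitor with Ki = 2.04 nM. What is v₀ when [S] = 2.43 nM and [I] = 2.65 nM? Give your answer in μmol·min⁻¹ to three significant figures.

With α = 1 + [I]/Ki = 1 + 2.65/2.04 = 2.299, the noncompetitive rate law is v = (Vmax/α)·[S] / (Km + [S]).
v = (108/2.299)×2.43 / (0.928 + 2.43) = 114.2/3.358 = 34.0 μmol·min⁻¹.

34.0 μmol·min⁻¹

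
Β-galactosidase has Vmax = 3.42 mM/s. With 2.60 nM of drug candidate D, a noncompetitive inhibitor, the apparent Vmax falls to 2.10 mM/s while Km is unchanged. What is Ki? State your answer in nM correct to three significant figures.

4.14 nM

Noncompetitive: Vmax,app = Vmax/α with α = 1 + [I]/Ki.
α = Vmax/Vmax,app = 3.42/2.10 = 1.629.
Ki = [I]/(α − 1) = 2.60/0.6286 = 4.14 nM.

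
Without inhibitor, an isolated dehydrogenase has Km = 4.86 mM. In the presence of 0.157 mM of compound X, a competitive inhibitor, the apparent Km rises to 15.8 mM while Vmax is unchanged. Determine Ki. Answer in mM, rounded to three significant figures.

0.0697 mM

Competitive: Km,app = α·Km with α = 1 + [I]/Ki.
α = Km,app/Km = 15.8/4.86 = 3.251.
Ki = [I]/(α − 1) = 0.157/2.251 = 0.0697 mM.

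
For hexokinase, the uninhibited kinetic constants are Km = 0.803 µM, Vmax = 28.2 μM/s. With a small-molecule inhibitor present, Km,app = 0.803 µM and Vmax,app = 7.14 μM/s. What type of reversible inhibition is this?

Vmax decreases (28.2 → 7.14 μM/s) while Km is unchanged — pure noncompetitive inhibition.

noncompetitive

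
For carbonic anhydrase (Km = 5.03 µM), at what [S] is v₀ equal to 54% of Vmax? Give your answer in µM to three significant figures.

5.90 µM

v/Vmax = [S]/(Km+[S]) = 0.54, so [S] = Km·0.54/(1 − 0.54) = 5.03 × 1.174.
[S] = 5.90 µM.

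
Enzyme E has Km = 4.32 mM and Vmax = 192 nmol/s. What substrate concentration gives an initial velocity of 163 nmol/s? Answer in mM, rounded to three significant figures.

24.3 mM

Rearranging v = Vmax[S]/(Km+[S]) gives [S] = Km·v/(Vmax − v).
[S] = 4.32 × 163 / (192 − 163) = 704.2/29.00 = 24.3 mM.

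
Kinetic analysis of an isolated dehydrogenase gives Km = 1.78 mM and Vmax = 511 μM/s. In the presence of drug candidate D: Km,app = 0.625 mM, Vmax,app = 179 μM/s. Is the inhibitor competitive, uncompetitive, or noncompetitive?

uncompetitive

Both Km and Vmax decrease by the same factor (~2.85-fold) — characteristic of uncompetitive inhibition.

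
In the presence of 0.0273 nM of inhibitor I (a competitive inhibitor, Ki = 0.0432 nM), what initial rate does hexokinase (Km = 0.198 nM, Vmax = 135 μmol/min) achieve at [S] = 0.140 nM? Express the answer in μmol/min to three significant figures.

α = 1 + [I]/Ki = 1 + 0.0273/0.0432 = 1.632.
For a competitive inhibitor, Vmax is unchanged and the apparent Km becomes α·Km: Km,app = 0.323 nM, Vmax,app = 135 μmol/min.
v = Vmax,app·[S]/(Km,app + [S]) = 135 × 0.140/(0.323 + 0.140) = 40.8 μmol/min.

40.8 μmol/min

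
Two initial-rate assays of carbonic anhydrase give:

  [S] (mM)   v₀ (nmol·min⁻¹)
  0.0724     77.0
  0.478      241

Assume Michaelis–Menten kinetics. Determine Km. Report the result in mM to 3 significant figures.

0.293 mM

In reciprocal form, 1/v = (Km/Vmax)·(1/[S]) + 1/Vmax. The two points give (1/[S], 1/v) = (13.81, 0.01299) and (2.092, 0.004149).
Slope = (0.01299 − 0.004149)/(13.81 − 2.092) = 0.0007541; intercept = 0.01299 − 0.0007541×13.81 = 0.002572.
Vmax = 1/intercept = 389 nmol·min⁻¹; Km = slope × Vmax = 0.0007541 × 389 = 0.293 mM.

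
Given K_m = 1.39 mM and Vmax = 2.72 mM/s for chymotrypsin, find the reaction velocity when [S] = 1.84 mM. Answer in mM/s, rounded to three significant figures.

1.55 mM/s

v = Vmax·[S]/(Km + [S]) = 2.72 × 1.84 / (1.39 + 1.84)
  = 5.005 / 3.230 = 1.55 mM/s.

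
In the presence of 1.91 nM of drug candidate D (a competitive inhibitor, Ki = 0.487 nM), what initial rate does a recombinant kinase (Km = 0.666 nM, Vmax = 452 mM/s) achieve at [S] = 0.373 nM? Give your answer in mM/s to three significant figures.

46.2 mM/s

With α = 1 + [I]/Ki = 1 + 1.91/0.487 = 4.922, the competitive rate law is v = Vmax[S] / (αKm + [S]).
v = 452×0.373 / (4.922×0.666 + 0.373) = 168.6/3.651 = 46.2 mM/s.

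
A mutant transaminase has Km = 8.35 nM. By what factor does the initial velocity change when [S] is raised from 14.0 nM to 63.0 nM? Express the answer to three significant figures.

The fractional saturations are [S]/(Km+[S]) = 14.0/22.35 = 0.6264 and 63.0/71.35 = 0.8830.
v₂/v₁ is just their ratio: 0.8830/0.6264 = 1.41.

1.41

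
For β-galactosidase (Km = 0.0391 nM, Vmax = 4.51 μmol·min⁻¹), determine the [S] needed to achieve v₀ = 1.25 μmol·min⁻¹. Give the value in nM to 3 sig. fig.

0.0150 nM

The required fractional saturation is v/Vmax = 1.25/4.51 = 0.2772.
Then [S]/(Km+[S]) = 0.2772 ⇒ [S] = 0.0391 × 0.2772/(1 − 0.2772) = 0.0150 nM.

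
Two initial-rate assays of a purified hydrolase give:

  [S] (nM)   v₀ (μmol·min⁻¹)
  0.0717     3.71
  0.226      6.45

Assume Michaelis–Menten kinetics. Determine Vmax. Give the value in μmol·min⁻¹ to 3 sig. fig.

In reciprocal form, 1/v = (Km/Vmax)·(1/[S]) + 1/Vmax. The two points give (1/[S], 1/v) = (13.95, 0.2695) and (4.425, 0.1550).
Slope = (0.2695 − 0.1550)/(13.95 − 4.425) = 0.01202; intercept = 0.2695 − 0.01202×13.95 = 0.1018.
Vmax = 1/intercept = 9.82 μmol·min⁻¹; Km = slope × Vmax = 0.01202 × 9.82 = 0.118 nM.

9.82 μmol·min⁻¹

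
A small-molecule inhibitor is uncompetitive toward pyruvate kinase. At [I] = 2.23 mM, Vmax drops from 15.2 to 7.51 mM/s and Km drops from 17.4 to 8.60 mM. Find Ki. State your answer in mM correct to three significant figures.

2.18 mM

Uncompetitive: Vmax,app = Vmax/α (and Km,app = Km/α) with α = 1 + [I]/Ki.
α = Vmax/Vmax,app = 15.2/7.51 = 2.024.
Ki = [I]/(α − 1) = 2.23/1.024 = 2.18 mM.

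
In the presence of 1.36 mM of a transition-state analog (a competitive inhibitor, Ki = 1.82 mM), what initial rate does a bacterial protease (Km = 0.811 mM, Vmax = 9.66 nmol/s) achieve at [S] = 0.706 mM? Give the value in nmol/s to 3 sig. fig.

α = 1 + [I]/Ki = 1 + 1.36/1.82 = 1.747.
For a competitive inhibitor, Vmax is unchanged and the apparent Km becomes α·Km: Km,app = 1.42 mM, Vmax,app = 9.66 nmol/s.
v = Vmax,app·[S]/(Km,app + [S]) = 9.66 × 0.706/(1.42 + 0.706) = 3.21 nmol/s.

3.21 nmol/s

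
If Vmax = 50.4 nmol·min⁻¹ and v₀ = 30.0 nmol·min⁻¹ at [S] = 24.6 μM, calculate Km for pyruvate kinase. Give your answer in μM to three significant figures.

16.7 μM

From v = Vmax[S]/(Km+[S]), Km = [S](Vmax − v)/v.
Km = 24.6 × (50.4 − 30.0) / 30.0 = 501.8/30.0 = 16.7 μM.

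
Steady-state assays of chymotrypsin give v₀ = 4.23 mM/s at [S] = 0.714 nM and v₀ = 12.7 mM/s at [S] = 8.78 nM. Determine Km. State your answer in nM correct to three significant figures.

From v = Vmax[S]/(Km+[S]), each point gives Vmax = v(Km+[S])/[S].
Equating: 4.23(Km+0.714)/0.714 = 12.7(Km+8.78)/8.78.
5.924·Km + 4.23 = 1.446·Km + 12.7, so (5.924 − 1.446)·Km = 12.7 − 4.23.
Km = 8.470/4.478 = 1.89 nM; then Vmax = 4.23(1.89+0.714)/0.714 = 15.4 mM/s.

1.89 nM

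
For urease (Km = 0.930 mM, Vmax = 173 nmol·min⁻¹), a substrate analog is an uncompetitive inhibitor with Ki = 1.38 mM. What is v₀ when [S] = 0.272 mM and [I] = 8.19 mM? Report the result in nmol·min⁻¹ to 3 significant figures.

16.7 nmol·min⁻¹

With α = 1 + [I]/Ki = 1 + 8.19/1.38 = 6.935, the uncompetitive rate law is v = (Vmax/α)·[S] / (Km/α + [S]).
v = (173/6.935)×0.272 / (0.930/6.935 + 0.272) = 6.786/0.4061 = 16.7 nmol·min⁻¹.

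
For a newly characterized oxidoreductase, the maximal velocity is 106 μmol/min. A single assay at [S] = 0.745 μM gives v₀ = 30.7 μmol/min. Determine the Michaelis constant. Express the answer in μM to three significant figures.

1.83 μM

From v = Vmax[S]/(Km+[S]), Km = [S](Vmax − v)/v.
Km = 0.745 × (106 − 30.7) / 30.7 = 56.10/30.7 = 1.83 μM.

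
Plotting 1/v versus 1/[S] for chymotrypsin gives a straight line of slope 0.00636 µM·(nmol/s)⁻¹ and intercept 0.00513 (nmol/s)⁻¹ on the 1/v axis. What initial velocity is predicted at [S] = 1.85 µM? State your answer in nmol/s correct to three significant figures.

The y-intercept is 1/Vmax, so Vmax = 1/0.00513 = 195 nmol/s.
The slope is Km/Vmax, so Km = 0.00636 × 195 = 1.24 µM.
Then v = 195 × 1.85/(1.24 + 1.85) = 117 nmol/s.

117 nmol/s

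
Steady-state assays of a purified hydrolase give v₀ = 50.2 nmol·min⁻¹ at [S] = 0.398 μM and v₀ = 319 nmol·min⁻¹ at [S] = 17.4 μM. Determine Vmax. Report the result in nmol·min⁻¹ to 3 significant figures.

365 nmol·min⁻¹

In reciprocal form, 1/v = (Km/Vmax)·(1/[S]) + 1/Vmax. The two points give (1/[S], 1/v) = (2.513, 0.01992) and (0.05747, 0.003135).
Slope = (0.01992 − 0.003135)/(2.513 − 0.05747) = 0.006837; intercept = 0.01992 − 0.006837×2.513 = 0.002742.
Vmax = 1/intercept = 365 nmol·min⁻¹; Km = slope × Vmax = 0.006837 × 365 = 2.49 μM.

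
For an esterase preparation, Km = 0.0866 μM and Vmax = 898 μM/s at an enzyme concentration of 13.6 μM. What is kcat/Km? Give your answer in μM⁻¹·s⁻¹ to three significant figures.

762 μM⁻¹·s⁻¹

kcat = Vmax/[E]total = 898/13.6 = 66.0 s⁻¹.
kcat/Km = 66.0/0.0866 = 762 μM⁻¹·s⁻¹.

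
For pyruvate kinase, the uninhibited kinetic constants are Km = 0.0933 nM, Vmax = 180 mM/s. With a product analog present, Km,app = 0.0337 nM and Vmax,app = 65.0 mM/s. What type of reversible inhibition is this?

Both Km and Vmax decrease by the same factor (~2.77-fold) — characteristic of uncompetitive inhibition.

uncompetitive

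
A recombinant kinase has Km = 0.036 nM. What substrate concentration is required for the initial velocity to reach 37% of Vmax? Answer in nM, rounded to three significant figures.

0.0211 nM

v/Vmax = [S]/(Km+[S]) = 0.37, so [S] = Km·0.37/(1 − 0.37) = 0.036 × 0.5873.
[S] = 0.0211 nM.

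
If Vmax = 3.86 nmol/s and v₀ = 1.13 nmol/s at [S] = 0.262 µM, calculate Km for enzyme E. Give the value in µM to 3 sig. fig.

From v = Vmax[S]/(Km+[S]), Km = [S](Vmax − v)/v.
Km = 0.262 × (3.86 − 1.13) / 1.13 = 0.7153/1.13 = 0.633 µM.

0.633 µM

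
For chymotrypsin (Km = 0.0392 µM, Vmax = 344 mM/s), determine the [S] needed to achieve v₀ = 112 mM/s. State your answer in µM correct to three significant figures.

Rearranging v = Vmax[S]/(Km+[S]) gives [S] = Km·v/(Vmax − v).
[S] = 0.0392 × 112 / (344 − 112) = 4.390/232.0 = 0.0189 µM.

0.0189 µM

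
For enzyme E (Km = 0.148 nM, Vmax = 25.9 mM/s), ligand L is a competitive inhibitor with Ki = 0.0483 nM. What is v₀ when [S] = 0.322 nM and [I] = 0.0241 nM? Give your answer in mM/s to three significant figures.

15.3 mM/s

α = 1 + [I]/Ki = 1 + 0.0241/0.0483 = 1.499.
For a competitive inhibitor, Vmax is unchanged and the apparent Km becomes α·Km: Km,app = 0.222 nM, Vmax,app = 25.9 mM/s.
v = Vmax,app·[S]/(Km,app + [S]) = 25.9 × 0.322/(0.222 + 0.322) = 15.3 mM/s.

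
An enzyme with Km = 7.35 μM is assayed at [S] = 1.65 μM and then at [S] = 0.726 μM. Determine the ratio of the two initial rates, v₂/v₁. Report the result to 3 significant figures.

0.490

The fractional saturations are [S]/(Km+[S]) = 1.65/9.000 = 0.1833 and 0.726/8.076 = 0.08990.
v₂/v₁ is just their ratio: 0.08990/0.1833 = 0.490.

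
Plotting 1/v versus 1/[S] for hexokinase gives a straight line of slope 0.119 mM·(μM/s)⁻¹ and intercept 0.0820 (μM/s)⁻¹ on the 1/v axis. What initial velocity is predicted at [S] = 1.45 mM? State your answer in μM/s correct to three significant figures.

The y-intercept is 1/Vmax, so Vmax = 1/0.0820 = 12.2 μM/s.
The slope is Km/Vmax, so Km = 0.119 × 12.2 = 1.45 mM.
Then v = 12.2 × 1.45/(1.45 + 1.45) = 6.09 μM/s.

6.09 μM/s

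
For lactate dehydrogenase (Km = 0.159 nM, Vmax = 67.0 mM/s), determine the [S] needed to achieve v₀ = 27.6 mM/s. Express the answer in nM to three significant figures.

The required fractional saturation is v/Vmax = 27.6/67.0 = 0.4119.
Then [S]/(Km+[S]) = 0.4119 ⇒ [S] = 0.159 × 0.4119/(1 − 0.4119) = 0.111 nM.

0.111 nM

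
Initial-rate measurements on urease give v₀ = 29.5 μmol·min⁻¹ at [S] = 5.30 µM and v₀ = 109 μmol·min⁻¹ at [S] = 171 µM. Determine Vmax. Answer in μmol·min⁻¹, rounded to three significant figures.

From v = Vmax[S]/(Km+[S]), each point gives Vmax = v(Km+[S])/[S].
Equating: 29.5(Km+5.30)/5.30 = 109(Km+171)/171.
5.566·Km + 29.5 = 0.6374·Km + 109, so (5.566 − 0.6374)·Km = 109 − 29.5.
Km = 79.50/4.929 = 16.1 µM; then Vmax = 29.5(16.1+5.30)/5.30 = 119 μmol·min⁻¹.

119 μmol·min⁻¹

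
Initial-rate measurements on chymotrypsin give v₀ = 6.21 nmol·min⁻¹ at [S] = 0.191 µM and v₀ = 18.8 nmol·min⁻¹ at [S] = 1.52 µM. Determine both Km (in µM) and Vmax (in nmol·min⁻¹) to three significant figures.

Km = 0.625 µM; Vmax = 26.5 nmol·min⁻¹

In reciprocal form, 1/v = (Km/Vmax)·(1/[S]) + 1/Vmax. The two points give (1/[S], 1/v) = (5.236, 0.1610) and (0.6579, 0.05319).
Slope = (0.1610 − 0.05319)/(5.236 − 0.6579) = 0.02356; intercept = 0.1610 − 0.02356×5.236 = 0.03769.
Vmax = 1/intercept = 26.5 nmol·min⁻¹; Km = slope × Vmax = 0.02356 × 26.5 = 0.625 µM.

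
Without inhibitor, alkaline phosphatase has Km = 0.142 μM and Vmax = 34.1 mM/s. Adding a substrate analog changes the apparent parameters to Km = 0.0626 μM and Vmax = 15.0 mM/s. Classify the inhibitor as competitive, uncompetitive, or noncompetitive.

Both Km and Vmax decrease by the same factor (~2.27-fold) — characteristic of uncompetitive inhibition.

uncompetitive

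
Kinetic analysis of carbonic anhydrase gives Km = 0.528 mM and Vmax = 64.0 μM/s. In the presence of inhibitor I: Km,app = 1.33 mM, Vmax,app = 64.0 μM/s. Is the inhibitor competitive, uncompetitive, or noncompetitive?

competitive

Km increases (0.528 → 1.33 mM) while Vmax is unchanged — the hallmark of competitive inhibition.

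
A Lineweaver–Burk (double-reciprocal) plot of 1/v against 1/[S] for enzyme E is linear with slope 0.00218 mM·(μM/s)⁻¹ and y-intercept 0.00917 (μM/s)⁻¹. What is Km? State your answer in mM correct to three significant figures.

0.238 mM

y-intercept = 1/Vmax ⇒ Vmax = 109 μM/s; slope = Km/Vmax ⇒ Km = slope × Vmax.
Km = 0.00218 × 109 = 0.238 mM.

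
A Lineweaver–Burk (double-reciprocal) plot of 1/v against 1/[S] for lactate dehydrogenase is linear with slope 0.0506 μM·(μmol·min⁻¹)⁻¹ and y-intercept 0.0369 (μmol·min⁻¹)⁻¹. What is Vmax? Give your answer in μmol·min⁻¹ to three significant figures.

27.1 μmol·min⁻¹

The y-intercept of a Lineweaver–Burk plot equals 1/Vmax, so Vmax = 1/0.0369 = 27.1 μmol·min⁻¹.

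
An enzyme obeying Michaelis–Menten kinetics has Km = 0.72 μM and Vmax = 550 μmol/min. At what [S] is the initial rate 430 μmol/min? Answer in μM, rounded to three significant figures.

Rearranging v = Vmax[S]/(Km+[S]) gives [S] = Km·v/(Vmax − v).
[S] = 0.72 × 430 / (550 − 430) = 309.6/120.0 = 2.58 μM.

2.58 μM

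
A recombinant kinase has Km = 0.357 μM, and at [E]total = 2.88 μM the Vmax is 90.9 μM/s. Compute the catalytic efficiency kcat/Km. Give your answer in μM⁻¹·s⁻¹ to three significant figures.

kcat = Vmax/[E]total = 90.9/2.88 = 31.6 s⁻¹.
kcat/Km = 31.6/0.357 = 88.4 μM⁻¹·s⁻¹.

88.4 μM⁻¹·s⁻¹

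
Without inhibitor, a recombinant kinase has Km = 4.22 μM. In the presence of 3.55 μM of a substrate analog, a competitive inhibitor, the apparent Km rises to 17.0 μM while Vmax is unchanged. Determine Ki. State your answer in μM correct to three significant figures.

Competitive: Km,app = α·Km with α = 1 + [I]/Ki.
α = Km,app/Km = 17.0/4.22 = 4.028.
Since α = 1 + [I]/Ki, [I]/Ki = 4.028 − 1 = 3.028 and Ki = 3.55/3.028 = 1.17 μM.

1.17 μM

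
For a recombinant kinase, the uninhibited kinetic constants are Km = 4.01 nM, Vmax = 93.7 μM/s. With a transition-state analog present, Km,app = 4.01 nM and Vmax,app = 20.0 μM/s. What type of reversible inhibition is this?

Vmax decreases (93.7 → 20.0 μM/s) while Km is unchanged — pure noncompetitive inhibition.

noncompetitive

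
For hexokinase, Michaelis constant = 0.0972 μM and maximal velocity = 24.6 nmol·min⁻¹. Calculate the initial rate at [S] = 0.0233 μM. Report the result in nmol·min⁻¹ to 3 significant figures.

[S]/(Km+[S]) = 0.0233/0.1205 = 0.1934, the fractional saturation.
v = 0.1934 × Vmax = 0.1934 × 24.6 = 4.76 nmol·min⁻¹.

4.76 nmol·min⁻¹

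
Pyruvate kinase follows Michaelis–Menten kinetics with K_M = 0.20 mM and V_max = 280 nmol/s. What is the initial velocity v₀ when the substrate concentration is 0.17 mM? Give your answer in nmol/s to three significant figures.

v = Vmax·[S]/(Km + [S]) = 280 × 0.17 / (0.20 + 0.17)
  = 47.60 / 0.3700 = 129 nmol/s.

129 nmol/s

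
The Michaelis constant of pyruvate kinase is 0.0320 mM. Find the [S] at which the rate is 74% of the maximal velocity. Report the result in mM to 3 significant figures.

0.0911 mM

v/Vmax = [S]/(Km+[S]) = 0.74, so [S] = Km·0.74/(1 − 0.74) = 0.0320 × 2.846.
[S] = 0.0911 mM.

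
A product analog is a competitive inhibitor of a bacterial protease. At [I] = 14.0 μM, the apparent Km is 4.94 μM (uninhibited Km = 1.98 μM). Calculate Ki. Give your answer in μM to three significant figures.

Competitive: Km,app = α·Km with α = 1 + [I]/Ki.
α = Km,app/Km = 4.94/1.98 = 2.495.
Since α = 1 + [I]/Ki, [I]/Ki = 2.495 − 1 = 1.495 and Ki = 14.0/1.495 = 9.36 μM.

9.36 μM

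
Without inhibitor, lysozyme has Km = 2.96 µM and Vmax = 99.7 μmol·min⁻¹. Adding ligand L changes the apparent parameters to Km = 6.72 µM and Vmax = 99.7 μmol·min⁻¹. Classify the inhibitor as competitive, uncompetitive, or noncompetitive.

competitive

Km increases (2.96 → 6.72 µM) while Vmax is unchanged — the hallmark of competitive inhibition.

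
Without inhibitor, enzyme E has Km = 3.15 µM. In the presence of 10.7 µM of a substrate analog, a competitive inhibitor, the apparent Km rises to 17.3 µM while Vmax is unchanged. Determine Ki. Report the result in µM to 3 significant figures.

2.38 µM

Competitive: Km,app = α·Km with α = 1 + [I]/Ki.
α = Km,app/Km = 17.3/3.15 = 5.492.
Since α = 1 + [I]/Ki, [I]/Ki = 5.492 − 1 = 4.492 and Ki = 10.7/4.492 = 2.38 µM.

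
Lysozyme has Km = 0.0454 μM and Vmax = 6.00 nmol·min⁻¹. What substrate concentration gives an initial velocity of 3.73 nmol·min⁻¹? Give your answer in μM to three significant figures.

Rearranging v = Vmax[S]/(Km+[S]) gives [S] = Km·v/(Vmax − v).
[S] = 0.0454 × 3.73 / (6.00 − 3.73) = 0.1693/2.270 = 0.0746 μM.

0.0746 μM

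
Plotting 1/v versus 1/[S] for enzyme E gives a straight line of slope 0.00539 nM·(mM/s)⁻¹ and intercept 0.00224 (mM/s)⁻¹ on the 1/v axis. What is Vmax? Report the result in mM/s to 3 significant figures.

446 mM/s

The y-intercept of a Lineweaver–Burk plot equals 1/Vmax, so Vmax = 1/0.00224 = 446 mM/s.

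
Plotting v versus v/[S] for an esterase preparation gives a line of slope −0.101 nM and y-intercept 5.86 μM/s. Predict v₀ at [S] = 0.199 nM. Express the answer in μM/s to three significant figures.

In the Eadie–Hofstee form v = Vmax − Km·(v/[S]), the slope is −Km and the intercept is Vmax, so Km = 0.101 nM and Vmax = 5.86 μM/s.
v = 5.86 × 0.199/(0.101 + 0.199) = 3.89 μM/s.

3.89 μM/s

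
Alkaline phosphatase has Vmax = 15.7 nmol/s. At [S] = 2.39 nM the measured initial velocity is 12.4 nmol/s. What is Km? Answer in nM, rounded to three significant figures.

From v = Vmax[S]/(Km+[S]), Km = [S](Vmax − v)/v.
Km = 2.39 × (15.7 − 12.4) / 12.4 = 7.887/12.4 = 0.636 nM.

0.636 nM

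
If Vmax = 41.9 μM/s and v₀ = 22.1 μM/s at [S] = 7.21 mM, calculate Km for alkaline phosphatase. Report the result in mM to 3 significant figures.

From v = Vmax[S]/(Km+[S]), Km = [S](Vmax − v)/v.
Km = 7.21 × (41.9 − 22.1) / 22.1 = 142.8/22.1 = 6.46 mM.

6.46 mM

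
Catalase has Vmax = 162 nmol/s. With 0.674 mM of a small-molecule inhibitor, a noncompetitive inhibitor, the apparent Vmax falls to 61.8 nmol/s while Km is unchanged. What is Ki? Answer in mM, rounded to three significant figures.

0.416 mM

Noncompetitive: Vmax,app = Vmax/α with α = 1 + [I]/Ki.
α = Vmax/Vmax,app = 162/61.8 = 2.621.
Since α = 1 + [I]/Ki, [I]/Ki = 2.621 − 1 = 1.621 and Ki = 0.674/1.621 = 0.416 mM.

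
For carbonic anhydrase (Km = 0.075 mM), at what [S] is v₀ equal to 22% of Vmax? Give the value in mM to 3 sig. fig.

0.0212 mM

v/Vmax = [S]/(Km+[S]) = 0.22, so [S] = Km·0.22/(1 − 0.22) = 0.075 × 0.2821.
[S] = 0.0212 mM.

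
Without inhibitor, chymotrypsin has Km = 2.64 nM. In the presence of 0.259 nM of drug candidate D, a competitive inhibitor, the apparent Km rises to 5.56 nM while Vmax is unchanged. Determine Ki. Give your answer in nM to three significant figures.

Competitive: Km,app = α·Km with α = 1 + [I]/Ki.
α = Km,app/Km = 5.56/2.64 = 2.106.
Ki = [I]/(α − 1) = 0.259/1.106 = 0.234 nM.

0.234 nM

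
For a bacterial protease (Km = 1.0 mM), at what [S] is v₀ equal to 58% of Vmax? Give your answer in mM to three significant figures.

1.38 mM

v/Vmax = [S]/(Km+[S]) = 0.58, so [S] = Km·0.58/(1 − 0.58) = 1.0 × 1.381.
[S] = 1.38 mM.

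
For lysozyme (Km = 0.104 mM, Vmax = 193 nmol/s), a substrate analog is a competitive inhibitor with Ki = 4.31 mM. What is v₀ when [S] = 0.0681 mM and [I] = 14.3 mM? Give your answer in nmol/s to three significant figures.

25.4 nmol/s

α = 1 + [I]/Ki = 1 + 14.3/4.31 = 4.318.
For a competitive inhibitor, Vmax is unchanged and the apparent Km becomes α·Km: Km,app = 0.449 mM, Vmax,app = 193 nmol/s.
v = Vmax,app·[S]/(Km,app + [S]) = 193 × 0.0681/(0.449 + 0.0681) = 25.4 nmol/s.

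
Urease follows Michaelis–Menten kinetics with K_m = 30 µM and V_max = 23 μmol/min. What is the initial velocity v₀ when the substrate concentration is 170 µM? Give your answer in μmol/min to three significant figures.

v = Vmax·[S]/(Km + [S]) = 23 × 170 / (30 + 170)
  = 3910 / 200.0 = 19.6 μmol/min.

19.6 μmol/min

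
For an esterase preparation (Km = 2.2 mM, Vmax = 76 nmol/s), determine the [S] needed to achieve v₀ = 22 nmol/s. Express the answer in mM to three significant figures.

The required fractional saturation is v/Vmax = 22/76 = 0.2895.
Then [S]/(Km+[S]) = 0.2895 ⇒ [S] = 2.2 × 0.2895/(1 − 0.2895) = 0.896 mM.

0.896 mM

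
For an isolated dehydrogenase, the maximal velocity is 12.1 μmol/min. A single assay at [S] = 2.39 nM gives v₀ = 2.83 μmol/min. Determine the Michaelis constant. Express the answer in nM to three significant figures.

7.83 nM

v/Vmax = 2.83/12.1 = 0.2339 = [S]/(Km+[S]).
So Km + [S] = [S]/0.2339 = 10.22 nM, giving Km = 10.22 − 2.39 = 7.83 nM.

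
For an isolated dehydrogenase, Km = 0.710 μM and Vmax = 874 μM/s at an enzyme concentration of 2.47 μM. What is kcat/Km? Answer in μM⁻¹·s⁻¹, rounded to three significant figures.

498 μM⁻¹·s⁻¹

kcat = Vmax/[E]total = 874/2.47 = 354 s⁻¹.
kcat/Km = 354/0.710 = 498 μM⁻¹·s⁻¹.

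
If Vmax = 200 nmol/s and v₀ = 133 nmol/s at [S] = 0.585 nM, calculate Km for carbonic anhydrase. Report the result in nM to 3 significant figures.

From v = Vmax[S]/(Km+[S]), Km = [S](Vmax − v)/v.
Km = 0.585 × (200 − 133) / 133 = 39.20/133 = 0.295 nM.

0.295 nM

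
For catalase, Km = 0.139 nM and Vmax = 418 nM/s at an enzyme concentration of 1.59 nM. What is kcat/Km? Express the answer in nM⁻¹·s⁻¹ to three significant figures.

1890 nM⁻¹·s⁻¹

kcat = Vmax/[E]total = 418/1.59 = 263 s⁻¹.
kcat/Km = 263/0.139 = 1890 nM⁻¹·s⁻¹.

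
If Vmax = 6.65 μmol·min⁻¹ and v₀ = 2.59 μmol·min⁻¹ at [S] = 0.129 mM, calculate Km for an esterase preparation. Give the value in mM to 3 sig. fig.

From v = Vmax[S]/(Km+[S]), Km = [S](Vmax − v)/v.
Km = 0.129 × (6.65 − 2.59) / 2.59 = 0.5237/2.59 = 0.202 mM.

0.202 mM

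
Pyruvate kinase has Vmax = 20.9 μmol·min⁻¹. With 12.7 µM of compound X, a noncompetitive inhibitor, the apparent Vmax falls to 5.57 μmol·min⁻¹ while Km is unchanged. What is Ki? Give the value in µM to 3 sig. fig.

Noncompetitive: Vmax,app = Vmax/α with α = 1 + [I]/Ki.
α = Vmax/Vmax,app = 20.9/5.57 = 3.752.
Since α = 1 + [I]/Ki, [I]/Ki = 3.752 − 1 = 2.752 and Ki = 12.7/2.752 = 4.61 µM.

4.61 µM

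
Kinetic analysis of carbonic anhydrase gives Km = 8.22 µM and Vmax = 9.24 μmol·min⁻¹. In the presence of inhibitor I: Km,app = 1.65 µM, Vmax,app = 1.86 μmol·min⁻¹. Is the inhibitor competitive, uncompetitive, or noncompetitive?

Both Km and Vmax decrease by the same factor (~4.97-fold) — characteristic of uncompetitive inhibition.

uncompetitive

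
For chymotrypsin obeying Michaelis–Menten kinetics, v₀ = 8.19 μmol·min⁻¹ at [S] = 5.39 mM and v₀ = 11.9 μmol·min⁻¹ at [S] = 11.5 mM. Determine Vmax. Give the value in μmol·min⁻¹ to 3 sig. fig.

From v = Vmax[S]/(Km+[S]), each point gives Vmax = v(Km+[S])/[S].
Equating: 8.19(Km+5.39)/5.39 = 11.9(Km+11.5)/11.5.
1.519·Km + 8.19 = 1.035·Km + 11.9, so (1.519 − 1.035)·Km = 11.9 − 8.19.
Km = 3.710/0.4847 = 7.65 mM; then Vmax = 8.19(7.65+5.39)/5.39 = 19.8 μmol·min⁻¹.

19.8 μmol·min⁻¹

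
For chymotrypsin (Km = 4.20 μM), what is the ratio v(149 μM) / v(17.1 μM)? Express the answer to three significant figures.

1.21

Since Vmax cancels, v₂/v₁ = [S]₂(Km+[S]₁) / [S]₁(Km+[S]₂).
= 149×(4.20+17.1) / (17.1×(4.20+149)) = 3174/2620 = 1.21.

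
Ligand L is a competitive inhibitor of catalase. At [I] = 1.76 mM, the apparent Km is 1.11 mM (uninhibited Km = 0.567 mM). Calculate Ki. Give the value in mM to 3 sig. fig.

1.84 mM

Competitive: Km,app = α·Km with α = 1 + [I]/Ki.
α = Km,app/Km = 1.11/0.567 = 1.958.
Since α = 1 + [I]/Ki, [I]/Ki = 1.958 − 1 = 0.9577 and Ki = 1.76/0.9577 = 1.84 mM.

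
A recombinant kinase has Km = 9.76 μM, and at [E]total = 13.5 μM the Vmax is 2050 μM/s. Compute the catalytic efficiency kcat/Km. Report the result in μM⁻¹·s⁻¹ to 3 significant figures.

15.6 μM⁻¹·s⁻¹

kcat = Vmax/[E]total = 2050/13.5 = 152 s⁻¹.
kcat/Km = 152/9.76 = 15.6 μM⁻¹·s⁻¹.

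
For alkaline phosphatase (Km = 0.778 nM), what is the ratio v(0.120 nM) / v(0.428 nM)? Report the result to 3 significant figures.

0.377

Since Vmax cancels, v₂/v₁ = [S]₂(Km+[S]₁) / [S]₁(Km+[S]₂).
= 0.120×(0.778+0.428) / (0.428×(0.778+0.120)) = 0.1447/0.3843 = 0.377.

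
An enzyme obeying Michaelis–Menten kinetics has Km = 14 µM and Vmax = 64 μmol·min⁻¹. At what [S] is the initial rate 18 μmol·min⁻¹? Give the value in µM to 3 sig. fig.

The required fractional saturation is v/Vmax = 18/64 = 0.2812.
Then [S]/(Km+[S]) = 0.2812 ⇒ [S] = 14 × 0.2812/(1 − 0.2812) = 5.48 µM.

5.48 µM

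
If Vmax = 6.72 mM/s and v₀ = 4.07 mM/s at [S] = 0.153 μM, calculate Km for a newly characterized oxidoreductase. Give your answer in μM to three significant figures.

v/Vmax = 4.07/6.72 = 0.6057 = [S]/(Km+[S]).
So Km + [S] = [S]/0.6057 = 0.2526 μM, giving Km = 0.2526 − 0.153 = 0.0996 μM.

0.0996 μM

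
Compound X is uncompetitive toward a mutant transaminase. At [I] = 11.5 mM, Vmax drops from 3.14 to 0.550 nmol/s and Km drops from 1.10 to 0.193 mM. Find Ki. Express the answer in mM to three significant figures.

2.44 mM

Uncompetitive: Vmax,app = Vmax/α (and Km,app = Km/α) with α = 1 + [I]/Ki.
α = Vmax/Vmax,app = 3.14/0.550 = 5.709.
Ki = [I]/(α − 1) = 11.5/4.709 = 2.44 mM.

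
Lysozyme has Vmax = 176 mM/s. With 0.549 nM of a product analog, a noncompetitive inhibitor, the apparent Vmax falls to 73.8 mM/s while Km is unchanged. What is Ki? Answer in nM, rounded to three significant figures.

Noncompetitive: Vmax,app = Vmax/α with α = 1 + [I]/Ki.
α = Vmax/Vmax,app = 176/73.8 = 2.385.
Ki = [I]/(α − 1) = 0.549/1.385 = 0.396 nM.

0.396 nM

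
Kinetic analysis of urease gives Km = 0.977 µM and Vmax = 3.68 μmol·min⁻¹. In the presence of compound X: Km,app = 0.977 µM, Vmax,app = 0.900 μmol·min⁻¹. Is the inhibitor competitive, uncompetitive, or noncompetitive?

Vmax decreases (3.68 → 0.900 μmol·min⁻¹) while Km is unchanged — pure noncompetitive inhibition.

noncompetitive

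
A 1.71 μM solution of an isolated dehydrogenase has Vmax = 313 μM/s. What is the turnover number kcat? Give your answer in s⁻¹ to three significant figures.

kcat = Vmax/[E]total = 313 μM/s / 1.71 μM = 183 s⁻¹.

183 s⁻¹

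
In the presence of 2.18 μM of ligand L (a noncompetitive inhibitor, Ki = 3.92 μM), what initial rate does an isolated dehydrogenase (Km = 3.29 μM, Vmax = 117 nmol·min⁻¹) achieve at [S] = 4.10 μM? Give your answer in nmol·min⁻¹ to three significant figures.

α = 1 + [I]/Ki = 1 + 2.18/3.92 = 1.556.
For a noncompetitive inhibitor, Vmax is reduced to Vmax/α while Km is unchanged: Km,app = 3.29 μM, Vmax,app = 75.2 nmol·min⁻¹.
v = Vmax,app·[S]/(Km,app + [S]) = 75.2 × 4.10/(3.29 + 4.10) = 41.7 nmol·min⁻¹.

41.7 nmol·min⁻¹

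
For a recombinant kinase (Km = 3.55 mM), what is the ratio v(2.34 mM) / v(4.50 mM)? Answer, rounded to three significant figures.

0.711

Since Vmax cancels, v₂/v₁ = [S]₂(Km+[S]₁) / [S]₁(Km+[S]₂).
= 2.34×(3.55+4.50) / (4.50×(3.55+2.34)) = 18.84/26.50 = 0.711.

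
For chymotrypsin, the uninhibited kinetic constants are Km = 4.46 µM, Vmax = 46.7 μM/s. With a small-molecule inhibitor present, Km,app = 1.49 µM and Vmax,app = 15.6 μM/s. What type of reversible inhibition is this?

uncompetitive

Both Km and Vmax decrease by the same factor (~3.00-fold) — characteristic of uncompetitive inhibition.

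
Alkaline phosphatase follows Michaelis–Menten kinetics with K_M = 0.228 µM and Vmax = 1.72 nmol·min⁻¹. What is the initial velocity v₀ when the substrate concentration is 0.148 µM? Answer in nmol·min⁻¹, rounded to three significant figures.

v = Vmax·[S]/(Km + [S]) = 1.72 × 0.148 / (0.228 + 0.148)
  = 0.2546 / 0.3760 = 0.677 nmol·min⁻¹.

0.677 nmol·min⁻¹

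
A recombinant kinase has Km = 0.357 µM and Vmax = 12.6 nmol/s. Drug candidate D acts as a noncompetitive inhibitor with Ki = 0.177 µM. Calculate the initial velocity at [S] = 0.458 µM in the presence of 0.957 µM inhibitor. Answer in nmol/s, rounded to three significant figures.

1.11 nmol/s

α = 1 + [I]/Ki = 1 + 0.957/0.177 = 6.407.
For a noncompetitive inhibitor, Vmax is reduced to Vmax/α while Km is unchanged: Km,app = 0.357 µM, Vmax,app = 1.97 nmol/s.
v = Vmax,app·[S]/(Km,app + [S]) = 1.97 × 0.458/(0.357 + 0.458) = 1.11 nmol/s.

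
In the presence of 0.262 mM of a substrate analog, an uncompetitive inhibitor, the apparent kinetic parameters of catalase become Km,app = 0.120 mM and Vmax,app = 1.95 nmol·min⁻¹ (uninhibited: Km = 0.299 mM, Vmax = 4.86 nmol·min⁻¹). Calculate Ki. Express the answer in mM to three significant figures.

0.176 mM

Uncompetitive: Vmax,app = Vmax/α (and Km,app = Km/α) with α = 1 + [I]/Ki.
α = Vmax/Vmax,app = 4.86/1.95 = 2.492.
Since α = 1 + [I]/Ki, [I]/Ki = 2.492 − 1 = 1.492 and Ki = 0.262/1.492 = 0.176 mM.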